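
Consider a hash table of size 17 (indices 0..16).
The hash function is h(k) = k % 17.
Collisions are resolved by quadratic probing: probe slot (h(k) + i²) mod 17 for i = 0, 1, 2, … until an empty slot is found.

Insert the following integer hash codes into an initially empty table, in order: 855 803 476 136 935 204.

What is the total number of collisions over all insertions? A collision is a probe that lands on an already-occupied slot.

8

Insert 855: h=5, slot 5 empty -> index 5.
Insert 803: h=4, slot 4 empty -> index 4.
Insert 476: h=0, slot 0 empty -> index 0.
Insert 136: h=0, slot 0 occupied -> index 1.
Insert 935: h=0, slots 0,1,4 occupied -> index 9.
Insert 204: h=0, slots 0,1,4,9 occupied -> index 16.
Table: [476, 136, -, -, 803, 855, -, -, -, 935, -, -, -, -, -, -, 204]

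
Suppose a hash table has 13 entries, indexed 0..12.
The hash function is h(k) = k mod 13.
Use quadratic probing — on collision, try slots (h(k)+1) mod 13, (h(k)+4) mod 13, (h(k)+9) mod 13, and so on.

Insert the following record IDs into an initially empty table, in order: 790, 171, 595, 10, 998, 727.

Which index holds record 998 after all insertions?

6

Insert 790: h=10, slot 10 empty => index 10.
Insert 171: h=2, slot 2 empty => index 2.
Insert 595: h=10, slot 10 occupied => index 11.
Insert 10: h=10, slots 10,11 occupied => index 1.
Insert 998: h=10, slots 10,11,1 occupied => index 6.
Insert 727: h=12, slot 12 empty => index 12.
Table: [_, 10, 171, _, _, _, 998, _, _, _, 790, 595, 727]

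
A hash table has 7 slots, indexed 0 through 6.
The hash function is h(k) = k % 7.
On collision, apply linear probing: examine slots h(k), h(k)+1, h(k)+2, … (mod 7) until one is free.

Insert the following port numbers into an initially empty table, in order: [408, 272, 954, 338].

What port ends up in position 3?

954

408 hashes to 2; slot 2 is free -> place at 2.
272 hashes to 6; slot 6 is free -> place at 6.
954 hashes to 2; 2 taken -> place at 3.
338 hashes to 2; 2,3 taken -> place at 4.
Table: [_, _, 408, 954, 338, _, 272]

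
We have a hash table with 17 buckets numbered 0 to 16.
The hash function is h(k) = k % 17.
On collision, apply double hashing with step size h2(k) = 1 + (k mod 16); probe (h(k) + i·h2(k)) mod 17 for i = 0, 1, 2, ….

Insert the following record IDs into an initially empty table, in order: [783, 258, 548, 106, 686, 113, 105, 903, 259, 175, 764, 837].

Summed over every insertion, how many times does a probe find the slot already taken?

Insert 783: h=1, slot 1 empty -> index 1.
Insert 258: h=3, slot 3 empty -> index 3.
Insert 548: h=4, slot 4 empty -> index 4.
Insert 106: h=4, h2=11, slot 4 occupied -> index 15.
Insert 686: h=6, slot 6 empty -> index 6.
Insert 113: h=11, slot 11 empty -> index 11.
Insert 105: h=3, h2=10, slot 3 occupied -> index 13.
Insert 903: h=2, slot 2 empty -> index 2.
Insert 259: h=4, h2=4, slot 4 occupied -> index 8.
Insert 175: h=5, slot 5 empty -> index 5.
Insert 764: h=16, slot 16 empty -> index 16.
Insert 837: h=4, h2=6, slot 4 occupied -> index 10.
Table: [∅, 783, 903, 258, 548, 175, 686, ∅, 259, ∅, 837, 113, ∅, 105, ∅, 106, 764]

4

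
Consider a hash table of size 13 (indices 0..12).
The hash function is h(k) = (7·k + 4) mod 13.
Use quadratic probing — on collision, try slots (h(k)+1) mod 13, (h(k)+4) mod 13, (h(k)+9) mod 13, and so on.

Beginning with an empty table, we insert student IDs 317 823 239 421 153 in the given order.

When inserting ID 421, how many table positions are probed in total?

317: h=0 → slot 0
823: h=6 → slot 6
239: h=0, probe 0,1 → slot 1
421: h=0, probe 0,1,4 → slot 4
153: h=9 → slot 9
Table: [317, 239, ., ., 421, ., 823, ., ., 153, ., ., .]

3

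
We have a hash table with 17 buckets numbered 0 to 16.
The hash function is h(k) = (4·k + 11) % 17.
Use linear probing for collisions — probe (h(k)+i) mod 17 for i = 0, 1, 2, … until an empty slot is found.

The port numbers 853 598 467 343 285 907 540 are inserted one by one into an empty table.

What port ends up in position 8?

343

853 hashes to 6; slot 6 is free -> place at 6.
598 hashes to 6; 6 taken -> place at 7.
467 hashes to 9; slot 9 is free -> place at 9.
343 hashes to 6; 6,7 taken -> place at 8.
285 hashes to 12; slot 12 is free -> place at 12.
907 hashes to 1; slot 1 is free -> place at 1.
540 hashes to 12; 12 taken -> place at 13.
Table: [_, 907, _, _, _, _, 853, 598, 343, 467, _, _, 285, 540, _, _, _]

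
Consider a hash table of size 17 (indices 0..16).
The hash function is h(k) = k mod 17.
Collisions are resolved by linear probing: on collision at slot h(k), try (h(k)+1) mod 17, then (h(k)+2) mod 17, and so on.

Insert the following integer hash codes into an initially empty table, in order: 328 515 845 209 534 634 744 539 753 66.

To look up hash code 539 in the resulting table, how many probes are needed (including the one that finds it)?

3

328: h=5 => slot 5
515: h=5, probe 5,6 => slot 6
845: h=12 => slot 12
209: h=5, probe 5,6,7 => slot 7
534: h=7, probe 7,8 => slot 8
634: h=5, probe 5,6,7,8,9 => slot 9
744: h=13 => slot 13
539: h=12, probe 12,13,14 => slot 14
753: h=5, probe 5,6,7,8,9,10 => slot 10
66: h=15 => slot 15
Table: [—, —, —, —, —, 328, 515, 209, 534, 634, 753, —, 845, 744, 539, 66, —]
Lookup 539: h=12, probe 12,13,14 → found at 14.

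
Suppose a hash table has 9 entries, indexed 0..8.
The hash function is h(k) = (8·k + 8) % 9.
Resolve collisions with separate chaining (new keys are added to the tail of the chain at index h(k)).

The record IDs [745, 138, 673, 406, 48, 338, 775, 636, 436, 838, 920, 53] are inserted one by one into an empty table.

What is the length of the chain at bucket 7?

Insert 745: h=1, bucket 1 empty → new chain.
Insert 138: h=5, bucket 5 empty → new chain.
Insert 673: h=1, bucket 1 nonempty → append to chain.
Insert 406: h=7, bucket 7 empty → new chain.
Insert 48: h=5, bucket 5 nonempty → append to chain.
Insert 338: h=3, bucket 3 empty → new chain.
Insert 775: h=7, bucket 7 nonempty → append to chain.
Insert 636: h=2, bucket 2 empty → new chain.
Insert 436: h=4, bucket 4 empty → new chain.
Insert 838: h=7, bucket 7 nonempty → append to chain.
Insert 920: h=6, bucket 6 empty → new chain.
Insert 53: h=0, bucket 0 empty → new chain.
Final buckets:
0: 53
1: 745 -> 673
2: 636
3: 338
4: 436
5: 138 -> 48
6: 920
7: 406 -> 775 -> 838
8: _

3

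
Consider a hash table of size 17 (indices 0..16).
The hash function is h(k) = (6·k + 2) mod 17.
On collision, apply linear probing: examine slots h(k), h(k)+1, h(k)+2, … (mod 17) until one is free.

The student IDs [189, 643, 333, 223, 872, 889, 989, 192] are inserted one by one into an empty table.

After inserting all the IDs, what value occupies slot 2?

189 hashes to 14; slot 14 is free => place at 14.
643 hashes to 1; slot 1 is free => place at 1.
333 hashes to 11; slot 11 is free => place at 11.
223 hashes to 14; 14 taken => place at 15.
872 hashes to 15; 15 taken => place at 16.
889 hashes to 15; 15,16 taken => place at 0.
989 hashes to 3; slot 3 is free => place at 3.
192 hashes to 15; 15,16,0,1 taken => place at 2.
Table: [889, 643, 192, 989, ., ., ., ., ., ., ., 333, ., ., 189, 223, 872]

192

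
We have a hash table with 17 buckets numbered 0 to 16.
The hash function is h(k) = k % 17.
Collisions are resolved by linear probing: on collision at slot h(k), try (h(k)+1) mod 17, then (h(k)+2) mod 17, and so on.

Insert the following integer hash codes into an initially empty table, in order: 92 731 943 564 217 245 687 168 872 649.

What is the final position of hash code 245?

Insert 92: h=7, slot 7 empty → index 7.
Insert 731: h=0, slot 0 empty → index 0.
Insert 943: h=8, slot 8 empty → index 8.
Insert 564: h=3, slot 3 empty → index 3.
Insert 217: h=13, slot 13 empty → index 13.
Insert 245: h=7, slots 7,8 occupied → index 9.
Insert 687: h=7, slots 7,8,9 occupied → index 10.
Insert 168: h=15, slot 15 empty → index 15.
Insert 872: h=5, slot 5 empty → index 5.
Insert 649: h=3, slot 3 occupied → index 4.
Table: [731, ., ., 564, 649, 872, ., 92, 943, 245, 687, ., ., 217, ., 168, .]

9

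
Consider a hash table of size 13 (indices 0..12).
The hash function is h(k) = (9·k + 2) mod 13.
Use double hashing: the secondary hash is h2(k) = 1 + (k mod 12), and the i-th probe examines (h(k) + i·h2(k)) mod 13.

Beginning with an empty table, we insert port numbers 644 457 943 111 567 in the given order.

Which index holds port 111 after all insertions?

644: h=0 => slot 0
457: h=7 => slot 7
943: h=0, h2=8, probe 0,8 => slot 8
111: h=0, h2=4, probe 0,4 => slot 4
567: h=9 => slot 9
Table: [644, ∅, ∅, ∅, 111, ∅, ∅, 457, 943, 567, ∅, ∅, ∅]

4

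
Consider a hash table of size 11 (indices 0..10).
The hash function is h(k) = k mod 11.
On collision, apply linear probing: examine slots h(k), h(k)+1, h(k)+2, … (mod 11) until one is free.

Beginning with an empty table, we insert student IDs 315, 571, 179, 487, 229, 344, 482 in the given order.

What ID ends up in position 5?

315 hashes to 7; slot 7 is free => place at 7.
571 hashes to 10; slot 10 is free => place at 10.
179 hashes to 3; slot 3 is free => place at 3.
487 hashes to 3; 3 taken => place at 4.
229 hashes to 9; slot 9 is free => place at 9.
344 hashes to 3; 3,4 taken => place at 5.
482 hashes to 9; 9,10 taken => place at 0.
Table: [482, ., ., 179, 487, 344, ., 315, ., 229, 571]

344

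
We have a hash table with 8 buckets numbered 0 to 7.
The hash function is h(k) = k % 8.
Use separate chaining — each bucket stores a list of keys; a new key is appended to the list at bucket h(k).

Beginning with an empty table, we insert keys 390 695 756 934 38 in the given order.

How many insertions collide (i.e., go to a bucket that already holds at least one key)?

Insert 390: h=6, bucket 6 empty → new chain.
Insert 695: h=7, bucket 7 empty → new chain.
Insert 756: h=4, bucket 4 empty → new chain.
Insert 934: h=6, bucket 6 nonempty → append to chain.
Insert 38: h=6, bucket 6 nonempty → append to chain.
Final buckets:
0: ∅
1: ∅
2: ∅
3: ∅
4: 756
5: ∅
6: 390 -> 934 -> 38
7: 695

2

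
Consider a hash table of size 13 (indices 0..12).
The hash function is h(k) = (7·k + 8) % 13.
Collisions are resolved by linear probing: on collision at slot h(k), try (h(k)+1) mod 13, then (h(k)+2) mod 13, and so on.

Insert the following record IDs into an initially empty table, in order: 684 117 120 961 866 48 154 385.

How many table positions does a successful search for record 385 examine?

684 hashes to 12; slot 12 is free → place at 12.
117 hashes to 8; slot 8 is free → place at 8.
120 hashes to 3; slot 3 is free → place at 3.
961 hashes to 1; slot 1 is free → place at 1.
866 hashes to 12; 12 taken → place at 0.
48 hashes to 6; slot 6 is free → place at 6.
154 hashes to 7; slot 7 is free → place at 7.
385 hashes to 12; 12,0,1 taken → place at 2.
Table: [866, 961, 385, 120, _, _, 48, 154, 117, _, _, _, 684]
Lookup 385: h=12, probe 12,0,1,2 → found at 2.

4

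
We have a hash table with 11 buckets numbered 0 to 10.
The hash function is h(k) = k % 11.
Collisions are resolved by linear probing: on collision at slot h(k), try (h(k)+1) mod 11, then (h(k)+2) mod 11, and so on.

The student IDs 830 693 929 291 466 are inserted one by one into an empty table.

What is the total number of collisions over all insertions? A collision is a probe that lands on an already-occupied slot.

3

830: h=5 → slot 5
693: h=0 → slot 0
929: h=5, probe 5,6 → slot 6
291: h=5, probe 5,6,7 → slot 7
466: h=4 → slot 4
Table: [693, —, —, —, 466, 830, 929, 291, —, —, —]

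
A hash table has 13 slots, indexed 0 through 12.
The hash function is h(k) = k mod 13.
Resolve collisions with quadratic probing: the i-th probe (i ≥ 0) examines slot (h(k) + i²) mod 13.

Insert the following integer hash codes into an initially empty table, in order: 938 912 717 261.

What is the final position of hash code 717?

938: h=2 => slot 2
912: h=2, probe 2,3 => slot 3
717: h=2, probe 2,3,6 => slot 6
261: h=1 => slot 1
Table: [—, 261, 938, 912, —, —, 717, —, —, —, —, —, —]

6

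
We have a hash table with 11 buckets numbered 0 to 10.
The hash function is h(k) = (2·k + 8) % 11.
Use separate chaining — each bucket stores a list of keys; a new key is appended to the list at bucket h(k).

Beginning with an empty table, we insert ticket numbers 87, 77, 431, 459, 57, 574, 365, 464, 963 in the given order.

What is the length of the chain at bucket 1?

87 → bucket 6
77 → bucket 8
431 → bucket 1
459 → bucket 2
57 → bucket 1 (collision)
574 → bucket 1 (collision)
365 → bucket 1 (collision)
464 → bucket 1 (collision)
963 → bucket 9
Final buckets:
0: -
1: 431 -> 57 -> 574 -> 365 -> 464
2: 459
3: -
4: -
5: -
6: 87
7: -
8: 77
9: 963
10: -

5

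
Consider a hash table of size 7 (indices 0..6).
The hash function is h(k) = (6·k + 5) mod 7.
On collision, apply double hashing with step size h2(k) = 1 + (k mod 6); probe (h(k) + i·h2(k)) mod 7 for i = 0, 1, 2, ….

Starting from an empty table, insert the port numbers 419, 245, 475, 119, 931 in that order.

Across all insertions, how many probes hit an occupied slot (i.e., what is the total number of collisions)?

Insert 419: h=6, slot 6 empty → index 6.
Insert 245: h=5, slot 5 empty → index 5.
Insert 475: h=6, h2=2, slot 6 occupied → index 1.
Insert 119: h=5, h2=6, slot 5 occupied → index 4.
Insert 931: h=5, h2=2, slot 5 occupied → index 0.
Table: [931, 475, —, —, 119, 245, 419]

3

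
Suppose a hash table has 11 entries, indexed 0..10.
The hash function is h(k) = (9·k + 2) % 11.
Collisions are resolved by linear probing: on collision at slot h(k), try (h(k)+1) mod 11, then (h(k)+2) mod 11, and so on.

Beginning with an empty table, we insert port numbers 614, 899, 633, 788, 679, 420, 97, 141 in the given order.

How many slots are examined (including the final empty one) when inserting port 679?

2

Insert 614: h=6, slot 6 empty => index 6.
Insert 899: h=8, slot 8 empty => index 8.
Insert 633: h=1, slot 1 empty => index 1.
Insert 788: h=10, slot 10 empty => index 10.
Insert 679: h=8, slot 8 occupied => index 9.
Insert 420: h=9, slots 9,10 occupied => index 0.
Insert 97: h=6, slot 6 occupied => index 7.
Insert 141: h=6, slots 6,7,8,9,10,0,1 occupied => index 2.
Table: [420, 633, 141, _, _, _, 614, 97, 899, 679, 788]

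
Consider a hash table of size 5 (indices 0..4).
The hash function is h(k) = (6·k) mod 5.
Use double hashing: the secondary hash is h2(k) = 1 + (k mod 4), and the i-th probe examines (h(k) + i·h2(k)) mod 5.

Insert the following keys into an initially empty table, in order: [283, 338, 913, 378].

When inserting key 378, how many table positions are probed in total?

3

283 hashes to 3; slot 3 is free => place at 3.
338 hashes to 3, h2=3; 3 taken => place at 1.
913 hashes to 3, h2=2; 3 taken => place at 0.
378 hashes to 3, h2=3; 3,1 taken => place at 4.
Table: [913, 338, ∅, 283, 378]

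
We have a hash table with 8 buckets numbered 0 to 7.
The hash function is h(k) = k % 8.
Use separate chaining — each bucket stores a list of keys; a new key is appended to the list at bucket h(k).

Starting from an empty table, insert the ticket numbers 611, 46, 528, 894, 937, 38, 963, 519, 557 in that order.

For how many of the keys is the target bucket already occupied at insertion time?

Insert 611: h=3, bucket 3 empty -> new chain.
Insert 46: h=6, bucket 6 empty -> new chain.
Insert 528: h=0, bucket 0 empty -> new chain.
Insert 894: h=6, bucket 6 nonempty -> append to chain.
Insert 937: h=1, bucket 1 empty -> new chain.
Insert 38: h=6, bucket 6 nonempty -> append to chain.
Insert 963: h=3, bucket 3 nonempty -> append to chain.
Insert 519: h=7, bucket 7 empty -> new chain.
Insert 557: h=5, bucket 5 empty -> new chain.
Final buckets:
0: 528
1: 937
2: —
3: 611 -> 963
4: —
5: 557
6: 46 -> 894 -> 38
7: 519

3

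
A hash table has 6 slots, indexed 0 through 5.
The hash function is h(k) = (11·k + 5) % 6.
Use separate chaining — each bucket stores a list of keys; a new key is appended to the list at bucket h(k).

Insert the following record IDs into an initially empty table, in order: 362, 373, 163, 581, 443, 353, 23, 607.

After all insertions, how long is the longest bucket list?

Insert 362: h=3, bucket 3 empty → new chain.
Insert 373: h=4, bucket 4 empty → new chain.
Insert 163: h=4, bucket 4 nonempty → append to chain.
Insert 581: h=0, bucket 0 empty → new chain.
Insert 443: h=0, bucket 0 nonempty → append to chain.
Insert 353: h=0, bucket 0 nonempty → append to chain.
Insert 23: h=0, bucket 0 nonempty → append to chain.
Insert 607: h=4, bucket 4 nonempty → append to chain.
Final buckets:
0: 581 -> 443 -> 353 -> 23
1: —
2: —
3: 362
4: 373 -> 163 -> 607
5: —

4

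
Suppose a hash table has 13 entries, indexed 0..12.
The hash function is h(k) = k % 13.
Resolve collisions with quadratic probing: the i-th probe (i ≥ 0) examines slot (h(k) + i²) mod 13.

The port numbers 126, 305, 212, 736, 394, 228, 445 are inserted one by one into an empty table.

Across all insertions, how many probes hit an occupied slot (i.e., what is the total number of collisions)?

126: h=9 -> slot 9
305: h=6 -> slot 6
212: h=4 -> slot 4
736: h=8 -> slot 8
394: h=4, probe 4,5 -> slot 5
228: h=7 -> slot 7
445: h=3 -> slot 3
Table: [—, —, —, 445, 212, 394, 305, 228, 736, 126, —, —, —]

1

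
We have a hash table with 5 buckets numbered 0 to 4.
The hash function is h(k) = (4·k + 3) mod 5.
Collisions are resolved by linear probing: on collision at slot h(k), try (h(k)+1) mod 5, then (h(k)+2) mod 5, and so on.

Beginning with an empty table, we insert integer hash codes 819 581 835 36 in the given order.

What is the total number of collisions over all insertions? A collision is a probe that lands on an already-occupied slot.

819 hashes to 4; slot 4 is free -> place at 4.
581 hashes to 2; slot 2 is free -> place at 2.
835 hashes to 3; slot 3 is free -> place at 3.
36 hashes to 2; 2,3,4 taken -> place at 0.
Table: [36, —, 581, 835, 819]

3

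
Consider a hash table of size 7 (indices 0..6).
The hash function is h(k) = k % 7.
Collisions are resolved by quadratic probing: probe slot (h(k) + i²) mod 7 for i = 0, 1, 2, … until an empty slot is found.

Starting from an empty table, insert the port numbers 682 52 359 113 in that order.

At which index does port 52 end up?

682 hashes to 3; slot 3 is free → place at 3.
52 hashes to 3; 3 taken → place at 4.
359 hashes to 2; slot 2 is free → place at 2.
113 hashes to 1; slot 1 is free → place at 1.
Table: [—, 113, 359, 682, 52, —, —]

4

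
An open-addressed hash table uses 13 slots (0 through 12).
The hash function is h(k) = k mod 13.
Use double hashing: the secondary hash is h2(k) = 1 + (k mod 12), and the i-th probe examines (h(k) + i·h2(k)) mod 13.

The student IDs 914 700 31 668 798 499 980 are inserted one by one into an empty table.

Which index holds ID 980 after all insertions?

10

Insert 914: h=4, slot 4 empty → index 4.
Insert 700: h=11, slot 11 empty → index 11.
Insert 31: h=5, slot 5 empty → index 5.
Insert 668: h=5, h2=9, slot 5 occupied → index 1.
Insert 798: h=5, h2=7, slot 5 occupied → index 12.
Insert 499: h=5, h2=8, slot 5 occupied → index 0.
Insert 980: h=5, h2=9, slots 5,1 occupied → index 10.
Table: [499, 668, _, _, 914, 31, _, _, _, _, 980, 700, 798]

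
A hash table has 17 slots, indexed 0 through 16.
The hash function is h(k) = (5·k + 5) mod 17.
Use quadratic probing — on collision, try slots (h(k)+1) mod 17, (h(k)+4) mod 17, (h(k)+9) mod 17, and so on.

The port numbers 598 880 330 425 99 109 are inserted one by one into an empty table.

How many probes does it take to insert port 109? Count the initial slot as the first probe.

598: h=3 → slot 3
880: h=2 → slot 2
330: h=6 → slot 6
425: h=5 → slot 5
99: h=7 → slot 7
109: h=6, probe 6,7,10 → slot 10
Table: [_, _, 880, 598, _, 425, 330, 99, _, _, 109, _, _, _, _, _, _]

3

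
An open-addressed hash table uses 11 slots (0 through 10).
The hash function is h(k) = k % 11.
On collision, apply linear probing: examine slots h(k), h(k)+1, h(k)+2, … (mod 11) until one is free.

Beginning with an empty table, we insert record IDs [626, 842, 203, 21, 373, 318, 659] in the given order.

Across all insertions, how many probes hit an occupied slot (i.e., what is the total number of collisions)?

10

626 hashes to 10; slot 10 is free → place at 10.
842 hashes to 6; slot 6 is free → place at 6.
203 hashes to 5; slot 5 is free → place at 5.
21 hashes to 10; 10 taken → place at 0.
373 hashes to 10; 10,0 taken → place at 1.
318 hashes to 10; 10,0,1 taken → place at 2.
659 hashes to 10; 10,0,1,2 taken → place at 3.
Table: [21, 373, 318, 659, —, 203, 842, —, —, —, 626]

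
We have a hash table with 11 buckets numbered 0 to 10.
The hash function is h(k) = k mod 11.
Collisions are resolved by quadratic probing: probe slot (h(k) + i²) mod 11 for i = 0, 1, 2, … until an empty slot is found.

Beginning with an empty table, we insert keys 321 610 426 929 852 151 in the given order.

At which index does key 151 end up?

1

321: h=2 => slot 2
610: h=5 => slot 5
426: h=8 => slot 8
929: h=5, probe 5,6 => slot 6
852: h=5, probe 5,6,9 => slot 9
151: h=8, probe 8,9,1 => slot 1
Table: [_, 151, 321, _, _, 610, 929, _, 426, 852, _]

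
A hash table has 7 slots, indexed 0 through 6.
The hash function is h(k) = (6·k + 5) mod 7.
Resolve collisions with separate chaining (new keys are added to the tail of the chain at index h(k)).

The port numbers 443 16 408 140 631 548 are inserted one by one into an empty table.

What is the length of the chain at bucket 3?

4

443 -> bucket 3
16 -> bucket 3 (collision)
408 -> bucket 3 (collision)
140 -> bucket 5
631 -> bucket 4
548 -> bucket 3 (collision)
Final buckets:
0: —
1: —
2: —
3: 443 -> 16 -> 408 -> 548
4: 631
5: 140
6: —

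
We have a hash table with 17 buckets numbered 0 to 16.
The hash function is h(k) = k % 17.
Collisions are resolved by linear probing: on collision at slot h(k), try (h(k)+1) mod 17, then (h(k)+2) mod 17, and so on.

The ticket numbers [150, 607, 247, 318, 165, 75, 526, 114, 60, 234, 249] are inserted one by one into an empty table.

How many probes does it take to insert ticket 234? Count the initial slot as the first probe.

6

Insert 150: h=14, slot 14 empty -> index 14.
Insert 607: h=12, slot 12 empty -> index 12.
Insert 247: h=9, slot 9 empty -> index 9.
Insert 318: h=12, slot 12 occupied -> index 13.
Insert 165: h=12, slots 12,13,14 occupied -> index 15.
Insert 75: h=7, slot 7 empty -> index 7.
Insert 526: h=16, slot 16 empty -> index 16.
Insert 114: h=12, slots 12,13,14,15,16 occupied -> index 0.
Insert 60: h=9, slot 9 occupied -> index 10.
Insert 234: h=13, slots 13,14,15,16,0 occupied -> index 1.
Insert 249: h=11, slot 11 empty -> index 11.
Table: [114, 234, _, _, _, _, _, 75, _, 247, 60, 249, 607, 318, 150, 165, 526]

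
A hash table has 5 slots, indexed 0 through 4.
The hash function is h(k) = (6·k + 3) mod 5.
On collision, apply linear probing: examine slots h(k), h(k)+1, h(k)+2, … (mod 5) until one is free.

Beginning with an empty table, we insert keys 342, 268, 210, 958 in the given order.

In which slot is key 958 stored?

Insert 342: h=0, slot 0 empty → index 0.
Insert 268: h=1, slot 1 empty → index 1.
Insert 210: h=3, slot 3 empty → index 3.
Insert 958: h=1, slot 1 occupied → index 2.
Table: [342, 268, 958, 210, .]

2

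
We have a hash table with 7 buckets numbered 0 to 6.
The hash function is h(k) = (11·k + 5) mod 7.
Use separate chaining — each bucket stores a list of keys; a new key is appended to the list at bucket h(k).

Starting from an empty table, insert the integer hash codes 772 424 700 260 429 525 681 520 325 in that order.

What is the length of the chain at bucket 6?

4

Insert 772: h=6, bucket 6 empty → new chain.
Insert 424: h=0, bucket 0 empty → new chain.
Insert 700: h=5, bucket 5 empty → new chain.
Insert 260: h=2, bucket 2 empty → new chain.
Insert 429: h=6, bucket 6 nonempty → append to chain.
Insert 525: h=5, bucket 5 nonempty → append to chain.
Insert 681: h=6, bucket 6 nonempty → append to chain.
Insert 520: h=6, bucket 6 nonempty → append to chain.
Insert 325: h=3, bucket 3 empty → new chain.
Final buckets:
0: 424
1: .
2: 260
3: 325
4: .
5: 700 -> 525
6: 772 -> 429 -> 681 -> 520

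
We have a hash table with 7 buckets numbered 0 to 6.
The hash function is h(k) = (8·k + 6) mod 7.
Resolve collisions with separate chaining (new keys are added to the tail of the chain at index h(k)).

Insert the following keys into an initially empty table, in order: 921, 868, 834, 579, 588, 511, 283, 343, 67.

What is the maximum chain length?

4

921 -> bucket 3
868 -> bucket 6
834 -> bucket 0
579 -> bucket 4
588 -> bucket 6 (collision)
511 -> bucket 6 (collision)
283 -> bucket 2
343 -> bucket 6 (collision)
67 -> bucket 3 (collision)
Final buckets:
0: 834
1: .
2: 283
3: 921 -> 67
4: 579
5: .
6: 868 -> 588 -> 511 -> 343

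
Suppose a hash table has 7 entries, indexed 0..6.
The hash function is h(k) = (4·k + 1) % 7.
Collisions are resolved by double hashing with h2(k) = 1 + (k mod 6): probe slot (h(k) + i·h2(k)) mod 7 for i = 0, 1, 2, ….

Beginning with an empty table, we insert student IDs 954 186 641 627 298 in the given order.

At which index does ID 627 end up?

0

954 hashes to 2; slot 2 is free => place at 2.
186 hashes to 3; slot 3 is free => place at 3.
641 hashes to 3, h2=6; 3,2 taken => place at 1.
627 hashes to 3, h2=4; 3 taken => place at 0.
298 hashes to 3, h2=5; 3,1 taken => place at 6.
Table: [627, 641, 954, 186, —, —, 298]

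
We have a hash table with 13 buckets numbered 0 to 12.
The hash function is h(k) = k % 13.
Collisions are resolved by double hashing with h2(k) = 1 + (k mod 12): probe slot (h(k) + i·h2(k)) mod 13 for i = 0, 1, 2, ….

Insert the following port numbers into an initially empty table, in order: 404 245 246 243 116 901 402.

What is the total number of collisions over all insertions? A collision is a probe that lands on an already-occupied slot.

Insert 404: h=1, slot 1 empty => index 1.
Insert 245: h=11, slot 11 empty => index 11.
Insert 246: h=12, slot 12 empty => index 12.
Insert 243: h=9, slot 9 empty => index 9.
Insert 116: h=12, h2=9, slot 12 occupied => index 8.
Insert 901: h=4, slot 4 empty => index 4.
Insert 402: h=12, h2=7, slot 12 occupied => index 6.
Table: [—, 404, —, —, 901, —, 402, —, 116, 243, —, 245, 246]

2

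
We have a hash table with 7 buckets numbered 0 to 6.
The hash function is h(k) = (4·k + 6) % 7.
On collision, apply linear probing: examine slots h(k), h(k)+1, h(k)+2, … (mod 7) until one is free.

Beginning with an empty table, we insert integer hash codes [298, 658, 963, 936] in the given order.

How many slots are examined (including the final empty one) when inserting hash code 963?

2

298 hashes to 1; slot 1 is free → place at 1.
658 hashes to 6; slot 6 is free → place at 6.
963 hashes to 1; 1 taken → place at 2.
936 hashes to 5; slot 5 is free → place at 5.
Table: [—, 298, 963, —, —, 936, 658]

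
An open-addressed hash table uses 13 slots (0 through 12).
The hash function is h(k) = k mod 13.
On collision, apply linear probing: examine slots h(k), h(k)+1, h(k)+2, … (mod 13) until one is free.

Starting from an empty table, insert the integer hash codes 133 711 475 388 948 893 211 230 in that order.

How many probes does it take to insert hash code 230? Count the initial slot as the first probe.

133 hashes to 3; slot 3 is free -> place at 3.
711 hashes to 9; slot 9 is free -> place at 9.
475 hashes to 7; slot 7 is free -> place at 7.
388 hashes to 11; slot 11 is free -> place at 11.
948 hashes to 12; slot 12 is free -> place at 12.
893 hashes to 9; 9 taken -> place at 10.
211 hashes to 3; 3 taken -> place at 4.
230 hashes to 9; 9,10,11,12 taken -> place at 0.
Table: [230, _, _, 133, 211, _, _, 475, _, 711, 893, 388, 948]

5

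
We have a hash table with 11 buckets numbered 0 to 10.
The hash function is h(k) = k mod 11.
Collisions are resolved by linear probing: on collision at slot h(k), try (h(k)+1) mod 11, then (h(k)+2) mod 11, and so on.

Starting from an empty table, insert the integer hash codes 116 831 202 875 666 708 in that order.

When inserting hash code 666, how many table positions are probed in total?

116 hashes to 6; slot 6 is free → place at 6.
831 hashes to 6; 6 taken → place at 7.
202 hashes to 4; slot 4 is free → place at 4.
875 hashes to 6; 6,7 taken → place at 8.
666 hashes to 6; 6,7,8 taken → place at 9.
708 hashes to 4; 4 taken → place at 5.
Table: [_, _, _, _, 202, 708, 116, 831, 875, 666, _]

4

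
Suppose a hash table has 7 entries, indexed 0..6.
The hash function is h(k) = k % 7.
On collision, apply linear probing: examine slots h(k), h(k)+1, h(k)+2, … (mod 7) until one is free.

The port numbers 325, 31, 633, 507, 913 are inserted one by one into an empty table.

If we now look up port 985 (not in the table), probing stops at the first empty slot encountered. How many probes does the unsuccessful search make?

325: h=3 => slot 3
31: h=3, probe 3,4 => slot 4
633: h=3, probe 3,4,5 => slot 5
507: h=3, probe 3,4,5,6 => slot 6
913: h=3, probe 3,4,5,6,0 => slot 0
Table: [913, —, —, 325, 31, 633, 507]
Lookup 985: h=5, probe 5,6,0,1 → slot 1 empty, not found.

4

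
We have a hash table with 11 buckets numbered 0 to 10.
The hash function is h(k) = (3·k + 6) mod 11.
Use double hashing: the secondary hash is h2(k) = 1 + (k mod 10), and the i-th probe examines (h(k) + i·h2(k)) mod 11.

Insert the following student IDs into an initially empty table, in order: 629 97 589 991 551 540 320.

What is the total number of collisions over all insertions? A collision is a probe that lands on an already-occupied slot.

9

629: h=1 -> slot 1
97: h=0 -> slot 0
589: h=2 -> slot 2
991: h=9 -> slot 9
551: h=9, h2=2, probe 9,0,2,4 -> slot 4
540: h=9, h2=1, probe 9,10 -> slot 10
320: h=9, h2=1, probe 9,10,0,1,2,3 -> slot 3
Table: [97, 629, 589, 320, 551, —, —, —, —, 991, 540]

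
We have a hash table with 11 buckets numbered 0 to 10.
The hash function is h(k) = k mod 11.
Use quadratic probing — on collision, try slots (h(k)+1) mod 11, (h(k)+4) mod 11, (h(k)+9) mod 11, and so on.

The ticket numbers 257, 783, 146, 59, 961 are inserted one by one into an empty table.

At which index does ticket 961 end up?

8

257: h=4 → slot 4
783: h=2 → slot 2
146: h=3 → slot 3
59: h=4, probe 4,5 → slot 5
961: h=4, probe 4,5,8 → slot 8
Table: [., ., 783, 146, 257, 59, ., ., 961, ., .]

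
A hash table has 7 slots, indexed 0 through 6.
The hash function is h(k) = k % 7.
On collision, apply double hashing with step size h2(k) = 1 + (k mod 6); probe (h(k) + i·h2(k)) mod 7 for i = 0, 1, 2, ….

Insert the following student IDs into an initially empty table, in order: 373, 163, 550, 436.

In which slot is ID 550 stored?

0

373 hashes to 2; slot 2 is free → place at 2.
163 hashes to 2, h2=2; 2 taken → place at 4.
550 hashes to 4, h2=5; 4,2 taken → place at 0.
436 hashes to 2, h2=5; 2,0 taken → place at 5.
Table: [550, —, 373, —, 163, 436, —]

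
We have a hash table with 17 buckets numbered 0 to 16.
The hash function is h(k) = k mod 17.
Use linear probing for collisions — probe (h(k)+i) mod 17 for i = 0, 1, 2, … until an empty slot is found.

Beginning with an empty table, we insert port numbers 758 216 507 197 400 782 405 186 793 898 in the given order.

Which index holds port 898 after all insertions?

Insert 758: h=10, slot 10 empty => index 10.
Insert 216: h=12, slot 12 empty => index 12.
Insert 507: h=14, slot 14 empty => index 14.
Insert 197: h=10, slot 10 occupied => index 11.
Insert 400: h=9, slot 9 empty => index 9.
Insert 782: h=0, slot 0 empty => index 0.
Insert 405: h=14, slot 14 occupied => index 15.
Insert 186: h=16, slot 16 empty => index 16.
Insert 793: h=11, slots 11,12 occupied => index 13.
Insert 898: h=14, slots 14,15,16,0 occupied => index 1.
Table: [782, 898, -, -, -, -, -, -, -, 400, 758, 197, 216, 793, 507, 405, 186]

1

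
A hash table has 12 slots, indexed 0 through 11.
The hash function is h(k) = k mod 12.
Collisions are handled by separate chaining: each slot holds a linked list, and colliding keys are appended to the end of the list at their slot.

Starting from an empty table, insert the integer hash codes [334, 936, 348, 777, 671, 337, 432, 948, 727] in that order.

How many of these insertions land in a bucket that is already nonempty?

Insert 334: h=10, bucket 10 empty -> new chain.
Insert 936: h=0, bucket 0 empty -> new chain.
Insert 348: h=0, bucket 0 nonempty -> append to chain.
Insert 777: h=9, bucket 9 empty -> new chain.
Insert 671: h=11, bucket 11 empty -> new chain.
Insert 337: h=1, bucket 1 empty -> new chain.
Insert 432: h=0, bucket 0 nonempty -> append to chain.
Insert 948: h=0, bucket 0 nonempty -> append to chain.
Insert 727: h=7, bucket 7 empty -> new chain.
Final buckets:
0: 936 -> 348 -> 432 -> 948
1: 337
2: -
3: -
4: -
5: -
6: -
7: 727
8: -
9: 777
10: 334
11: 671

3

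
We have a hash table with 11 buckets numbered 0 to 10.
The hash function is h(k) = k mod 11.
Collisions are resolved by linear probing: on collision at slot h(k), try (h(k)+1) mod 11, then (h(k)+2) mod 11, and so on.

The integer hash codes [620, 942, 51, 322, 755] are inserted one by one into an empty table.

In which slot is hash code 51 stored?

8

Insert 620: h=4, slot 4 empty → index 4.
Insert 942: h=7, slot 7 empty → index 7.
Insert 51: h=7, slot 7 occupied → index 8.
Insert 322: h=3, slot 3 empty → index 3.
Insert 755: h=7, slots 7,8 occupied → index 9.
Table: [—, —, —, 322, 620, —, —, 942, 51, 755, —]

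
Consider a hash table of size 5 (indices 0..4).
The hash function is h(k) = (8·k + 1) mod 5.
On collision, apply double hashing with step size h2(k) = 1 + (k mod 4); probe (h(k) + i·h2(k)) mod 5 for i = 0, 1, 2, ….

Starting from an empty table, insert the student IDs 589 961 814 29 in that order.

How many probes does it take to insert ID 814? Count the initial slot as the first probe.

2

Insert 589: h=3, slot 3 empty → index 3.
Insert 961: h=4, slot 4 empty → index 4.
Insert 814: h=3, h2=3, slot 3 occupied → index 1.
Insert 29: h=3, h2=2, slot 3 occupied → index 0.
Table: [29, 814, —, 589, 961]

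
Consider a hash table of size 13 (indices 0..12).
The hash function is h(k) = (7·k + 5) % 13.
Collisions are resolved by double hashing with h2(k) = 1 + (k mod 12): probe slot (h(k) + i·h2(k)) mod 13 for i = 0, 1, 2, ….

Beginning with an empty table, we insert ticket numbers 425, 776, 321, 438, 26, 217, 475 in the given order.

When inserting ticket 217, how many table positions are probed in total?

Insert 425: h=3, slot 3 empty → index 3.
Insert 776: h=3, h2=9, slot 3 occupied → index 12.
Insert 321: h=3, h2=10, slot 3 occupied → index 0.
Insert 438: h=3, h2=7, slot 3 occupied → index 10.
Insert 26: h=5, slot 5 empty → index 5.
Insert 217: h=3, h2=2, slots 3,5 occupied → index 7.
Insert 475: h=2, slot 2 empty → index 2.
Table: [321, _, 475, 425, _, 26, _, 217, _, _, 438, _, 776]

3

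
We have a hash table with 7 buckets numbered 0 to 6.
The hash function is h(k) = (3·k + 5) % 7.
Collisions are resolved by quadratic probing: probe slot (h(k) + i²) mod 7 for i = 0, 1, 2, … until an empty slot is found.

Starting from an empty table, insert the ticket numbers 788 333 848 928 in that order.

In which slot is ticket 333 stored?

Insert 788: h=3, slot 3 empty => index 3.
Insert 333: h=3, slot 3 occupied => index 4.
Insert 848: h=1, slot 1 empty => index 1.
Insert 928: h=3, slots 3,4 occupied => index 0.
Table: [928, 848, _, 788, 333, _, _]

4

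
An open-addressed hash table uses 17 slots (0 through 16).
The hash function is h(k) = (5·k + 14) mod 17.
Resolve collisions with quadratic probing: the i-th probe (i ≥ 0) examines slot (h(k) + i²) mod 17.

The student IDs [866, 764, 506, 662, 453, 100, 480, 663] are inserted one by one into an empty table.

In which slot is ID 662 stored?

13

866 hashes to 9; slot 9 is free -> place at 9.
764 hashes to 9; 9 taken -> place at 10.
506 hashes to 11; slot 11 is free -> place at 11.
662 hashes to 9; 9,10 taken -> place at 13.
453 hashes to 1; slot 1 is free -> place at 1.
100 hashes to 4; slot 4 is free -> place at 4.
480 hashes to 0; slot 0 is free -> place at 0.
663 hashes to 14; slot 14 is free -> place at 14.
Table: [480, 453, _, _, 100, _, _, _, _, 866, 764, 506, _, 662, 663, _, _]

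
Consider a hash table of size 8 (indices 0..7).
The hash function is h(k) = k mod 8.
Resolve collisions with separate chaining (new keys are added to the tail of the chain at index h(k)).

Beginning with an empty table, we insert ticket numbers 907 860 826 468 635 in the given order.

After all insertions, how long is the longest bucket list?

907 → bucket 3
860 → bucket 4
826 → bucket 2
468 → bucket 4 (collision)
635 → bucket 3 (collision)
Final buckets:
0: _
1: _
2: 826
3: 907 -> 635
4: 860 -> 468
5: _
6: _
7: _

2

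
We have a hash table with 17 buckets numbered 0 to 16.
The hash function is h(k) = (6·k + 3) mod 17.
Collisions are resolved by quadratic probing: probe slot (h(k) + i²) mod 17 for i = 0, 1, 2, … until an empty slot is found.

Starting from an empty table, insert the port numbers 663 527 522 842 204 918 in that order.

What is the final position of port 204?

663 hashes to 3; slot 3 is free → place at 3.
527 hashes to 3; 3 taken → place at 4.
522 hashes to 7; slot 7 is free → place at 7.
842 hashes to 6; slot 6 is free → place at 6.
204 hashes to 3; 3,4,7 taken → place at 12.
918 hashes to 3; 3,4,7,12 taken → place at 2.
Table: [—, —, 918, 663, 527, —, 842, 522, —, —, —, —, 204, —, —, —, —]

12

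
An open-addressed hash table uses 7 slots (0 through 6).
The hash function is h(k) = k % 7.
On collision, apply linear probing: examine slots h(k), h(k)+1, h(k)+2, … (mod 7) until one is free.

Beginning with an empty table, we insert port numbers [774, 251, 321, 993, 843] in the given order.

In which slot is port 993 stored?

Insert 774: h=4, slot 4 empty => index 4.
Insert 251: h=6, slot 6 empty => index 6.
Insert 321: h=6, slot 6 occupied => index 0.
Insert 993: h=6, slots 6,0 occupied => index 1.
Insert 843: h=3, slot 3 empty => index 3.
Table: [321, 993, ., 843, 774, ., 251]

1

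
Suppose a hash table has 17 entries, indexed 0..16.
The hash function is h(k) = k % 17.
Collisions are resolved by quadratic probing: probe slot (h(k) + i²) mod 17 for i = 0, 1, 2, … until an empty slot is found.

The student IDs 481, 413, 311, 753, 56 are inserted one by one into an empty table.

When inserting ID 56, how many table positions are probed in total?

481: h=5 -> slot 5
413: h=5, probe 5,6 -> slot 6
311: h=5, probe 5,6,9 -> slot 9
753: h=5, probe 5,6,9,14 -> slot 14
56: h=5, probe 5,6,9,14,4 -> slot 4
Table: [—, —, —, —, 56, 481, 413, —, —, 311, —, —, —, —, 753, —, —]

5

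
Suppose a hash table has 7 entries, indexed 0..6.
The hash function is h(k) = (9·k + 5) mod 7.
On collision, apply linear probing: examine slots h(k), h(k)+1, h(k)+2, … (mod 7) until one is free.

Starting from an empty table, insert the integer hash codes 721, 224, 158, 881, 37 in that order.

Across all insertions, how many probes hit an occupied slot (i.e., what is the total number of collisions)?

721: h=5 -> slot 5
224: h=5, probe 5,6 -> slot 6
158: h=6, probe 6,0 -> slot 0
881: h=3 -> slot 3
37: h=2 -> slot 2
Table: [158, ∅, 37, 881, ∅, 721, 224]

2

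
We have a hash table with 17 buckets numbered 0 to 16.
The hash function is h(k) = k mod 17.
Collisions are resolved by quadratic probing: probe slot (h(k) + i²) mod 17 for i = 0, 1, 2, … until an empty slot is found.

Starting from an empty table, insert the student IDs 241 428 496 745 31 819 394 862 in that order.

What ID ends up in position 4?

428

Insert 241: h=3, slot 3 empty → index 3.
Insert 428: h=3, slot 3 occupied → index 4.
Insert 496: h=3, slots 3,4 occupied → index 7.
Insert 745: h=14, slot 14 empty → index 14.
Insert 31: h=14, slot 14 occupied → index 15.
Insert 819: h=3, slots 3,4,7 occupied → index 12.
Insert 394: h=3, slots 3,4,7,12 occupied → index 2.
Insert 862: h=12, slot 12 occupied → index 13.
Table: [_, _, 394, 241, 428, _, _, 496, _, _, _, _, 819, 862, 745, 31, _]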